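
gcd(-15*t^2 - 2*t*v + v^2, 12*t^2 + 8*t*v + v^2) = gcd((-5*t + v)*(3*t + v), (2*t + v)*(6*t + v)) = 1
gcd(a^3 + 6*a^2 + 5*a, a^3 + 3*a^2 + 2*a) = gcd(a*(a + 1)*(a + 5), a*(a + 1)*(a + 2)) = a^2 + a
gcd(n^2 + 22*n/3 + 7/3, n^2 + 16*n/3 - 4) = 1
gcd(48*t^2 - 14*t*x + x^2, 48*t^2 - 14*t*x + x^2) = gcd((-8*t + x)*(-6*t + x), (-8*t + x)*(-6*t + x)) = 48*t^2 - 14*t*x + x^2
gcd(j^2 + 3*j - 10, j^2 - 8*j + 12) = j - 2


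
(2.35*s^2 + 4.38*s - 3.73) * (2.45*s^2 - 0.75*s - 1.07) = 5.7575*s^4 + 8.9685*s^3 - 14.938*s^2 - 1.8891*s + 3.9911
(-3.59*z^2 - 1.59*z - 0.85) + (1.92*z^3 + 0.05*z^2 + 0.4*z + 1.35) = 1.92*z^3 - 3.54*z^2 - 1.19*z + 0.5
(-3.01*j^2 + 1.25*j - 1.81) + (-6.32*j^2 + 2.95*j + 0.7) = -9.33*j^2 + 4.2*j - 1.11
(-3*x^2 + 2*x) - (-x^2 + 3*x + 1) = -2*x^2 - x - 1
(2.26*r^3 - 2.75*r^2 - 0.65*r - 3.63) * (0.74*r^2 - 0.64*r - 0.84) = 1.6724*r^5 - 3.4814*r^4 - 0.6194*r^3 + 0.0398000000000002*r^2 + 2.8692*r + 3.0492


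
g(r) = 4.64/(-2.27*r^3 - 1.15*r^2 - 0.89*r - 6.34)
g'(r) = 4.64*(6.81*r^2 + 2.3*r + 0.89)/(-2.27*r^3 - 1.15*r^2 - 0.89*r - 6.34)^2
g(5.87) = -0.01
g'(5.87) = 0.00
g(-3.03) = 0.09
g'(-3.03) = 0.11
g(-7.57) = 0.01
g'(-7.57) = 0.00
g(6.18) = -0.01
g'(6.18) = 0.00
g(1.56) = -0.24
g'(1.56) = 0.27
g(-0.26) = -0.75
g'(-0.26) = 0.09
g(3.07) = -0.05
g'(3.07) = 0.05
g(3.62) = -0.04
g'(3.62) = 0.03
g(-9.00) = 0.00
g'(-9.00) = 0.00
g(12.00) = -0.00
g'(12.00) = 0.00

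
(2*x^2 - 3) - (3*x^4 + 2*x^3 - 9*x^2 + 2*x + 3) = -3*x^4 - 2*x^3 + 11*x^2 - 2*x - 6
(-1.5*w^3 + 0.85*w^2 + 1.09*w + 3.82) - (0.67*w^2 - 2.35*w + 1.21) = -1.5*w^3 + 0.18*w^2 + 3.44*w + 2.61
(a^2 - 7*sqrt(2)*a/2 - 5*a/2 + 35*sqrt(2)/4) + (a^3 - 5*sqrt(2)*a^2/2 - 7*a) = a^3 - 5*sqrt(2)*a^2/2 + a^2 - 19*a/2 - 7*sqrt(2)*a/2 + 35*sqrt(2)/4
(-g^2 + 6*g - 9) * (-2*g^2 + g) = 2*g^4 - 13*g^3 + 24*g^2 - 9*g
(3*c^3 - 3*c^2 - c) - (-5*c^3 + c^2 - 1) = 8*c^3 - 4*c^2 - c + 1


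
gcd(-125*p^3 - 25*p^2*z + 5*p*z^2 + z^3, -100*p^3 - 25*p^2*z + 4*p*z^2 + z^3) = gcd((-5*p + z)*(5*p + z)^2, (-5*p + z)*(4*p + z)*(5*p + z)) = -25*p^2 + z^2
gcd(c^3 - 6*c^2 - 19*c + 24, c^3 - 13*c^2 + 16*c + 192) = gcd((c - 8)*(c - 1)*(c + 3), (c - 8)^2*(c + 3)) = c^2 - 5*c - 24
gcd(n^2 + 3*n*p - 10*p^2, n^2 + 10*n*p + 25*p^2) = n + 5*p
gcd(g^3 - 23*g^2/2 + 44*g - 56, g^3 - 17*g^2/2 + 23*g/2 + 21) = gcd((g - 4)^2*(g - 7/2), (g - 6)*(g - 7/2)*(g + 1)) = g - 7/2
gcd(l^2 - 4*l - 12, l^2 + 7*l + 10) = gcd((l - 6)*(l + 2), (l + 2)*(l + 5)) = l + 2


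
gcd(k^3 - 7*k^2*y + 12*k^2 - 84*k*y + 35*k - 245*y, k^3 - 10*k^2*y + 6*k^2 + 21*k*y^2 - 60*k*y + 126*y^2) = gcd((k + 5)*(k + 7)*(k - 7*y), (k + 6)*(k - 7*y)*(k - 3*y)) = -k + 7*y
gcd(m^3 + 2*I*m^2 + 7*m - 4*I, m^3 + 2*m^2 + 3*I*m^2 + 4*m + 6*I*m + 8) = m^2 + 3*I*m + 4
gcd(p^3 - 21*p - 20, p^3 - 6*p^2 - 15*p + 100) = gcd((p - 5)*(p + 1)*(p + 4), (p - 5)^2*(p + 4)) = p^2 - p - 20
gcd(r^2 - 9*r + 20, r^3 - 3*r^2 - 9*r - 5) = r - 5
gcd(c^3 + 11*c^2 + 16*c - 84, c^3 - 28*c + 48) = c^2 + 4*c - 12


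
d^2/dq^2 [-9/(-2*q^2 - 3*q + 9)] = 18*(-4*q^2 - 6*q + (4*q + 3)^2 + 18)/(2*q^2 + 3*q - 9)^3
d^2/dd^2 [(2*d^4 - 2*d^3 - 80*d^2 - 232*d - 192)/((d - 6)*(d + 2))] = 4*(d^3 - 18*d^2 + 108*d - 360)/(d^3 - 18*d^2 + 108*d - 216)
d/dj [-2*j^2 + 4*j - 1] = 4 - 4*j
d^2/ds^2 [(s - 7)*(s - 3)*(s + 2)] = 6*s - 16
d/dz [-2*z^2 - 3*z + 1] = -4*z - 3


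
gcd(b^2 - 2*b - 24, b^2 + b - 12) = b + 4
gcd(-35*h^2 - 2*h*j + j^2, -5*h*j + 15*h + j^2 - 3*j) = 1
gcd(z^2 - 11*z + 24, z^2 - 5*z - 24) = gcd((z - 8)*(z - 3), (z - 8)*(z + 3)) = z - 8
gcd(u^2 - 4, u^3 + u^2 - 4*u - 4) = u^2 - 4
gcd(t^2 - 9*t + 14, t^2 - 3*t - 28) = t - 7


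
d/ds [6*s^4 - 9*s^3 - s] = 24*s^3 - 27*s^2 - 1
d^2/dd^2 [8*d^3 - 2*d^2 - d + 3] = 48*d - 4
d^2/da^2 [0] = 0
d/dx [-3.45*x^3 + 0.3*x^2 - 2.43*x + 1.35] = -10.35*x^2 + 0.6*x - 2.43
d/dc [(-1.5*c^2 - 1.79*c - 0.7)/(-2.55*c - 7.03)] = (3.825*c^2 + 21.09*c + 10.7987)/(6.5025*c^2 + 35.853*c + 49.4209)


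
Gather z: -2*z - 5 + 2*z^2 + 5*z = 2*z^2 + 3*z - 5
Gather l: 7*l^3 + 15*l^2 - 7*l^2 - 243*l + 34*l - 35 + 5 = 7*l^3 + 8*l^2 - 209*l - 30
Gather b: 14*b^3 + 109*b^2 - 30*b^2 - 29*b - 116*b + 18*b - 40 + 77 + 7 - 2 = 14*b^3 + 79*b^2 - 127*b + 42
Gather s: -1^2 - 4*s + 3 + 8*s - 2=4*s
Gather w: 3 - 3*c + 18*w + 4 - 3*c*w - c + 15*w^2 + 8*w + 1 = -4*c + 15*w^2 + w*(26 - 3*c) + 8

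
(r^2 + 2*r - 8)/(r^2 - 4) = (r + 4)/(r + 2)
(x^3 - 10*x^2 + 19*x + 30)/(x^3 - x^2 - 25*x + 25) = (x^2 - 5*x - 6)/(x^2 + 4*x - 5)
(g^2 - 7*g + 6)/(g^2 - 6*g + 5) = (g - 6)/(g - 5)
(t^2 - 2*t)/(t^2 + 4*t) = (t - 2)/(t + 4)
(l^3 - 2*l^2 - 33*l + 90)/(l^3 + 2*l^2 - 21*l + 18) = (l - 5)/(l - 1)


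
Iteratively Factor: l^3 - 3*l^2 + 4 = (l + 1)*(l^2 - 4*l + 4) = (l - 2)*(l + 1)*(l - 2)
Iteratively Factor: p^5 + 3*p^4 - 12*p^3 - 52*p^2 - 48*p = (p + 2)*(p^4 + p^3 - 14*p^2 - 24*p) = p*(p + 2)*(p^3 + p^2 - 14*p - 24) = p*(p + 2)^2*(p^2 - p - 12) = p*(p + 2)^2*(p + 3)*(p - 4)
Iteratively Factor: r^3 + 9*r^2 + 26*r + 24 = (r + 4)*(r^2 + 5*r + 6) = (r + 2)*(r + 4)*(r + 3)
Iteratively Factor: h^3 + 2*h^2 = (h)*(h^2 + 2*h) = h^2*(h + 2)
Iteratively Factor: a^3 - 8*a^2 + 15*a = (a - 5)*(a^2 - 3*a) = a*(a - 5)*(a - 3)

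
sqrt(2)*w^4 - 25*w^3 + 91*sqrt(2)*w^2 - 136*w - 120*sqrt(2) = (w - 6*sqrt(2))*(w - 5*sqrt(2))*(w - 2*sqrt(2))*(sqrt(2)*w + 1)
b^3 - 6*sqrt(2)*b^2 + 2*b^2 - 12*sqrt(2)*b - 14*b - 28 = (b + 2)*(b - 7*sqrt(2))*(b + sqrt(2))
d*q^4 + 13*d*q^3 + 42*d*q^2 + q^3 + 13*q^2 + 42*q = q*(q + 6)*(q + 7)*(d*q + 1)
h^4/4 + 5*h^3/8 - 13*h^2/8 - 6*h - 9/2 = (h/2 + 1)^2*(h - 3)*(h + 3/2)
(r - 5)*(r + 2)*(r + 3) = r^3 - 19*r - 30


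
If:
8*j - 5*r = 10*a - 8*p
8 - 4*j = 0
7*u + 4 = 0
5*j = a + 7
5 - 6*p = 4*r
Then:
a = 3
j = 2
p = 81/62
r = -22/31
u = -4/7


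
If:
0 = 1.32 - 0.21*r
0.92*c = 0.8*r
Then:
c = 5.47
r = 6.29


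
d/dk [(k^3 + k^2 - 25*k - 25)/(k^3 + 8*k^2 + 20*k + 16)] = (7*k^3 + 76*k^2 + 191*k + 50)/(k^5 + 14*k^4 + 76*k^3 + 200*k^2 + 256*k + 128)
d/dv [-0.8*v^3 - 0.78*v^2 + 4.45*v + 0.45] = -2.4*v^2 - 1.56*v + 4.45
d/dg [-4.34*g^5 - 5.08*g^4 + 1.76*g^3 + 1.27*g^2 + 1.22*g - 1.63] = -21.7*g^4 - 20.32*g^3 + 5.28*g^2 + 2.54*g + 1.22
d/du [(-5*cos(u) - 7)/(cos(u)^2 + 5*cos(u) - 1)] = (5*sin(u)^2 - 14*cos(u) - 45)*sin(u)/(-sin(u)^2 + 5*cos(u))^2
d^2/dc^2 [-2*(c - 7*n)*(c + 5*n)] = -4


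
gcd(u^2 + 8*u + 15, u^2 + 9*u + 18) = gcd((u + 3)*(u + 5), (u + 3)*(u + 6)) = u + 3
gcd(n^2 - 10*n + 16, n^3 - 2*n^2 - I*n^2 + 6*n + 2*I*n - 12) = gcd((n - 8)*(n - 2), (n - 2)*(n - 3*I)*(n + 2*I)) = n - 2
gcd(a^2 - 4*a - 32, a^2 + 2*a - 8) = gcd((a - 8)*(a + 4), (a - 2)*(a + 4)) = a + 4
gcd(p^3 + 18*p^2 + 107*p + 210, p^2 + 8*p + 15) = p + 5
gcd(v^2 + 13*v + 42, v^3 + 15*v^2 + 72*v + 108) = v + 6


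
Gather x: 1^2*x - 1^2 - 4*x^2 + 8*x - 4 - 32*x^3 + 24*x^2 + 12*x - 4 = -32*x^3 + 20*x^2 + 21*x - 9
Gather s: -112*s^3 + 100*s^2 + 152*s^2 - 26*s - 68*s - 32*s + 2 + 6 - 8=-112*s^3 + 252*s^2 - 126*s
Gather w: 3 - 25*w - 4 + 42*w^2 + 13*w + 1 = 42*w^2 - 12*w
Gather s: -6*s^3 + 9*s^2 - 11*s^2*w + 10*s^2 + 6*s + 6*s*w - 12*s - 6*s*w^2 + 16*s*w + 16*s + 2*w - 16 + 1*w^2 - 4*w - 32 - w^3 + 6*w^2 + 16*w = -6*s^3 + s^2*(19 - 11*w) + s*(-6*w^2 + 22*w + 10) - w^3 + 7*w^2 + 14*w - 48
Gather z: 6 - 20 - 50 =-64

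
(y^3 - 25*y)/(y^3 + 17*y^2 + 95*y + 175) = y*(y - 5)/(y^2 + 12*y + 35)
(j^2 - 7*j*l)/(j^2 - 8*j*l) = (j - 7*l)/(j - 8*l)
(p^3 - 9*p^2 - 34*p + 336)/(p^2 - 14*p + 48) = (p^2 - p - 42)/(p - 6)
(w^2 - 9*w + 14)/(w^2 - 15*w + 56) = (w - 2)/(w - 8)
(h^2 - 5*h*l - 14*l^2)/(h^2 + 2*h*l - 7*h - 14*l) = (h - 7*l)/(h - 7)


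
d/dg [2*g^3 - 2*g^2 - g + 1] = 6*g^2 - 4*g - 1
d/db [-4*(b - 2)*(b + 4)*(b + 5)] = -12*b^2 - 56*b - 8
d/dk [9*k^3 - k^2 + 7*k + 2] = 27*k^2 - 2*k + 7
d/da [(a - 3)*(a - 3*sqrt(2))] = 2*a - 3*sqrt(2) - 3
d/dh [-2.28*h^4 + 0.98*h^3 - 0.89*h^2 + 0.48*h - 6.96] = -9.12*h^3 + 2.94*h^2 - 1.78*h + 0.48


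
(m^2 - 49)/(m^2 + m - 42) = (m - 7)/(m - 6)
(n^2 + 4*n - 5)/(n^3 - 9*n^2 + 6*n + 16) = (n^2 + 4*n - 5)/(n^3 - 9*n^2 + 6*n + 16)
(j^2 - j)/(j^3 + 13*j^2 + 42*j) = (j - 1)/(j^2 + 13*j + 42)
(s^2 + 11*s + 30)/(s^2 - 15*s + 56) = (s^2 + 11*s + 30)/(s^2 - 15*s + 56)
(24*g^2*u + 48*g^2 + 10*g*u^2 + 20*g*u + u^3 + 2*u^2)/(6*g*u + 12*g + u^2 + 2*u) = 4*g + u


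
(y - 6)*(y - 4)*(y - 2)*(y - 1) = y^4 - 13*y^3 + 56*y^2 - 92*y + 48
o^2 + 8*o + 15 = (o + 3)*(o + 5)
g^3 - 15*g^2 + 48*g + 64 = (g - 8)^2*(g + 1)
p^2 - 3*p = p*(p - 3)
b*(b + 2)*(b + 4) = b^3 + 6*b^2 + 8*b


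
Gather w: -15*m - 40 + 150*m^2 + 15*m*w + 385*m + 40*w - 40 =150*m^2 + 370*m + w*(15*m + 40) - 80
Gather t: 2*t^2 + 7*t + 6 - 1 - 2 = 2*t^2 + 7*t + 3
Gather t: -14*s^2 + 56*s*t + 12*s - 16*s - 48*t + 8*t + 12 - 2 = -14*s^2 - 4*s + t*(56*s - 40) + 10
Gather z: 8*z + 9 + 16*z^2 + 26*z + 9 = 16*z^2 + 34*z + 18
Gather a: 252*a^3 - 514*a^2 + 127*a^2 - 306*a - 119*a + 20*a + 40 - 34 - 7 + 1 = 252*a^3 - 387*a^2 - 405*a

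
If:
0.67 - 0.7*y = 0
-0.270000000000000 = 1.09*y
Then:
No Solution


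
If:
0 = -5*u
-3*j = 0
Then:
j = 0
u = 0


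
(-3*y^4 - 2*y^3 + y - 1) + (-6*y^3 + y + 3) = -3*y^4 - 8*y^3 + 2*y + 2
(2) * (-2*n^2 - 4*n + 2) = -4*n^2 - 8*n + 4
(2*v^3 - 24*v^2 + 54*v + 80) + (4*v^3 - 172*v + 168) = 6*v^3 - 24*v^2 - 118*v + 248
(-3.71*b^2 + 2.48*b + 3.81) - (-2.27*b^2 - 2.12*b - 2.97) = -1.44*b^2 + 4.6*b + 6.78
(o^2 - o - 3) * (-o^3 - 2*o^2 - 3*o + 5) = -o^5 - o^4 + 2*o^3 + 14*o^2 + 4*o - 15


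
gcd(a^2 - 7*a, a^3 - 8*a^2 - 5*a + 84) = a - 7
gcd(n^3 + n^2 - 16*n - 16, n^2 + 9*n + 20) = n + 4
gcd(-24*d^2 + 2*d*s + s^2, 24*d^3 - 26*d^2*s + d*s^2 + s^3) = -24*d^2 + 2*d*s + s^2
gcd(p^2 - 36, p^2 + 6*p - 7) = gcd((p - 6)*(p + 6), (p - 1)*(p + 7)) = 1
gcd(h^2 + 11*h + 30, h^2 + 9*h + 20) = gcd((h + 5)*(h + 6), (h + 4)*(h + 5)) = h + 5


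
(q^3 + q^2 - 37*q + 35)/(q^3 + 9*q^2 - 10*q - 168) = (q^2 - 6*q + 5)/(q^2 + 2*q - 24)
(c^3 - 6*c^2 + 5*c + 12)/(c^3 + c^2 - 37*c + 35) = (c^3 - 6*c^2 + 5*c + 12)/(c^3 + c^2 - 37*c + 35)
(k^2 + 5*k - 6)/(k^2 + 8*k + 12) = (k - 1)/(k + 2)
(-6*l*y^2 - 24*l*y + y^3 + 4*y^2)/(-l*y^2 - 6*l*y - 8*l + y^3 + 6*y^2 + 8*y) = y*(-6*l + y)/(-l*y - 2*l + y^2 + 2*y)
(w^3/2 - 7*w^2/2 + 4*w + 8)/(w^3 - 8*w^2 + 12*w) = (w^3 - 7*w^2 + 8*w + 16)/(2*w*(w^2 - 8*w + 12))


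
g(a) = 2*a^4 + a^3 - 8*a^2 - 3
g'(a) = 8*a^3 + 3*a^2 - 16*a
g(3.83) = 366.18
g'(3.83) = 432.18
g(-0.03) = -3.01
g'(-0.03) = 0.48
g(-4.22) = 413.66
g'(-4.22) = -480.27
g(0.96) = -7.79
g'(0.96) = -5.52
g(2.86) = 88.77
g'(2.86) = 165.93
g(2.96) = 106.37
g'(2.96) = 186.40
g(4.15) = 523.92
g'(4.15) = 557.05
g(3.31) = 185.69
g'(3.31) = 270.03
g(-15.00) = 96072.00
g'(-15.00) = -26085.00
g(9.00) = 13200.00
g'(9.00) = 5931.00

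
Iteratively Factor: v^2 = (v)*(v)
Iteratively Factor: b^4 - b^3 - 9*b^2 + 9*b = (b)*(b^3 - b^2 - 9*b + 9) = b*(b + 3)*(b^2 - 4*b + 3) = b*(b - 3)*(b + 3)*(b - 1)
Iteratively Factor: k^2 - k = (k - 1)*(k)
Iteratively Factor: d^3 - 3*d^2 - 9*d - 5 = (d - 5)*(d^2 + 2*d + 1) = (d - 5)*(d + 1)*(d + 1)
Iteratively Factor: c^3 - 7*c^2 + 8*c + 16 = (c - 4)*(c^2 - 3*c - 4) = (c - 4)^2*(c + 1)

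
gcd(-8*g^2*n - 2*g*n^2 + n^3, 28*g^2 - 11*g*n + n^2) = 4*g - n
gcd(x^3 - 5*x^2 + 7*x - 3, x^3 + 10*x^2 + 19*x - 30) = x - 1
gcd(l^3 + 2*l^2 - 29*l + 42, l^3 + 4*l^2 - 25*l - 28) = l + 7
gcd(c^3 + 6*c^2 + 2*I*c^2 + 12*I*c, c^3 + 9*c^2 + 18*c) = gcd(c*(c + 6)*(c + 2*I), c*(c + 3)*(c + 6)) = c^2 + 6*c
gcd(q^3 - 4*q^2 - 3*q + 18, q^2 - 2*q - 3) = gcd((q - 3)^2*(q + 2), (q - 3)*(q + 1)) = q - 3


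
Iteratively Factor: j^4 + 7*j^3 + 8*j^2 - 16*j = (j + 4)*(j^3 + 3*j^2 - 4*j) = j*(j + 4)*(j^2 + 3*j - 4) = j*(j + 4)^2*(j - 1)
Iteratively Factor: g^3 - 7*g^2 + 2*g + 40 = (g - 5)*(g^2 - 2*g - 8) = (g - 5)*(g + 2)*(g - 4)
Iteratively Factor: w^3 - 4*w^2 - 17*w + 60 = (w + 4)*(w^2 - 8*w + 15) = (w - 3)*(w + 4)*(w - 5)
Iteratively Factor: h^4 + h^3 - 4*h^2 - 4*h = (h - 2)*(h^3 + 3*h^2 + 2*h) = (h - 2)*(h + 1)*(h^2 + 2*h) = (h - 2)*(h + 1)*(h + 2)*(h)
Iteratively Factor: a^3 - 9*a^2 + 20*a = (a - 4)*(a^2 - 5*a) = (a - 5)*(a - 4)*(a)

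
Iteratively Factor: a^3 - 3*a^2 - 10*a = (a - 5)*(a^2 + 2*a) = a*(a - 5)*(a + 2)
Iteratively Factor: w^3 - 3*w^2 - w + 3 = (w + 1)*(w^2 - 4*w + 3) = (w - 3)*(w + 1)*(w - 1)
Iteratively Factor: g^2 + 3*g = (g)*(g + 3)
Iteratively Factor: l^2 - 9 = (l - 3)*(l + 3)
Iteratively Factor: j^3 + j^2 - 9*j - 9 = (j - 3)*(j^2 + 4*j + 3) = (j - 3)*(j + 3)*(j + 1)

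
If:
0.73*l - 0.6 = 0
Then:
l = 0.82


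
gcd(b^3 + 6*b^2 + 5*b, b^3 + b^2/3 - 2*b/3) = b^2 + b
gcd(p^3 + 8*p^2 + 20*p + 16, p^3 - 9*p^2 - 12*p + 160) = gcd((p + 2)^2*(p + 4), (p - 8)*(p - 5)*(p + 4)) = p + 4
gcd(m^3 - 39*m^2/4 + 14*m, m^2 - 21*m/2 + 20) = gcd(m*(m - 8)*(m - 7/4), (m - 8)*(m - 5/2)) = m - 8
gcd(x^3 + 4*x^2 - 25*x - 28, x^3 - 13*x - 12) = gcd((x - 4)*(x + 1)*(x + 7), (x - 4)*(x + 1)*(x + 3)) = x^2 - 3*x - 4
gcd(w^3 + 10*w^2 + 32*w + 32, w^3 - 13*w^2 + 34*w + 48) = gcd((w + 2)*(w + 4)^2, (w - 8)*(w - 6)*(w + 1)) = 1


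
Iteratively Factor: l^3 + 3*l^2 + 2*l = (l)*(l^2 + 3*l + 2) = l*(l + 2)*(l + 1)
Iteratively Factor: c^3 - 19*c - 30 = (c - 5)*(c^2 + 5*c + 6) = (c - 5)*(c + 2)*(c + 3)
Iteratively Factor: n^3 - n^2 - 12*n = (n - 4)*(n^2 + 3*n) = n*(n - 4)*(n + 3)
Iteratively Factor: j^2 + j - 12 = (j - 3)*(j + 4)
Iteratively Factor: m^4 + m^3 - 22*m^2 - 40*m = (m)*(m^3 + m^2 - 22*m - 40) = m*(m + 2)*(m^2 - m - 20) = m*(m + 2)*(m + 4)*(m - 5)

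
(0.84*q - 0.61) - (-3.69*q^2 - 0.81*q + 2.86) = 3.69*q^2 + 1.65*q - 3.47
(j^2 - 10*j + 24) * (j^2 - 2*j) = j^4 - 12*j^3 + 44*j^2 - 48*j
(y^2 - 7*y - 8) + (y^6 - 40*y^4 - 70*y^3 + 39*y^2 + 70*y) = y^6 - 40*y^4 - 70*y^3 + 40*y^2 + 63*y - 8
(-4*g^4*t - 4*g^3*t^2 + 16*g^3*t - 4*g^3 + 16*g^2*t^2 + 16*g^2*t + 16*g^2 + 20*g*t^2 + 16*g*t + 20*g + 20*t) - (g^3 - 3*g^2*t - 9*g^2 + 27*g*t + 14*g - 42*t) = -4*g^4*t - 4*g^3*t^2 + 16*g^3*t - 5*g^3 + 16*g^2*t^2 + 19*g^2*t + 25*g^2 + 20*g*t^2 - 11*g*t + 6*g + 62*t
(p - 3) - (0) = p - 3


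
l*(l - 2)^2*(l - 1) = l^4 - 5*l^3 + 8*l^2 - 4*l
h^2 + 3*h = h*(h + 3)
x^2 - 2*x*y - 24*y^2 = (x - 6*y)*(x + 4*y)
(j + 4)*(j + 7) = j^2 + 11*j + 28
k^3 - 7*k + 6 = (k - 2)*(k - 1)*(k + 3)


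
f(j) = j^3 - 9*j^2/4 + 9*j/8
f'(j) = 3*j^2 - 9*j/2 + 9/8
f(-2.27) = -25.84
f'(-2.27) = 26.80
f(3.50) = 19.25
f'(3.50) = 22.12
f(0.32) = 0.16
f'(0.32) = -0.01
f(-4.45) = -137.68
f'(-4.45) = 80.56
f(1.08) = -0.15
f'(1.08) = -0.24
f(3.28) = 14.77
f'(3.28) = 18.64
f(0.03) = 0.03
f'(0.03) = 0.99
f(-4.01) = -105.17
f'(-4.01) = 67.41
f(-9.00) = -921.38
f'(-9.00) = 284.62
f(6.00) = 141.75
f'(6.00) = 82.12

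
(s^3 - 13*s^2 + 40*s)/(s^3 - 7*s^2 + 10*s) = (s - 8)/(s - 2)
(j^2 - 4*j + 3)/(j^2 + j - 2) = (j - 3)/(j + 2)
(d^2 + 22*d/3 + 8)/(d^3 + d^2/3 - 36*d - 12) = (3*d + 4)/(3*d^2 - 17*d - 6)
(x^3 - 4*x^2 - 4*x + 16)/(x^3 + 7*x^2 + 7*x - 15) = (x^3 - 4*x^2 - 4*x + 16)/(x^3 + 7*x^2 + 7*x - 15)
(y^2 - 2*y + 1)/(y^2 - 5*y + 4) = (y - 1)/(y - 4)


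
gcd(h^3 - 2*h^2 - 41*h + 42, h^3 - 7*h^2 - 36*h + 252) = h^2 - h - 42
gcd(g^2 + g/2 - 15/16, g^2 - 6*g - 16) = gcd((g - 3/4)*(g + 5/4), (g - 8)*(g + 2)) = 1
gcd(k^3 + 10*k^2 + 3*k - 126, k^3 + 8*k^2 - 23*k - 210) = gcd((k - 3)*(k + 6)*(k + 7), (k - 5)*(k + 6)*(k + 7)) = k^2 + 13*k + 42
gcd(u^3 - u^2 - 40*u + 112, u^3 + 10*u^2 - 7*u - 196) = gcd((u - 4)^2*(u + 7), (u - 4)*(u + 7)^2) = u^2 + 3*u - 28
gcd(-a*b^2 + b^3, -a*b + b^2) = a*b - b^2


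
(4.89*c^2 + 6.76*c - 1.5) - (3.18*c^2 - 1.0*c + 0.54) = 1.71*c^2 + 7.76*c - 2.04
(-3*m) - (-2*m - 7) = 7 - m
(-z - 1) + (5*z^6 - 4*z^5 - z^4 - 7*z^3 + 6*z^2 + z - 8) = 5*z^6 - 4*z^5 - z^4 - 7*z^3 + 6*z^2 - 9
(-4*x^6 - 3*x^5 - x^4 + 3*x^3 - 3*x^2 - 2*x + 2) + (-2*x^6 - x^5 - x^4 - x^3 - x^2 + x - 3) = -6*x^6 - 4*x^5 - 2*x^4 + 2*x^3 - 4*x^2 - x - 1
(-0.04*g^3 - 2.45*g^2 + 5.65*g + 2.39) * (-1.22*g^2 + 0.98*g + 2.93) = 0.0488*g^5 + 2.9498*g^4 - 9.4112*g^3 - 4.5573*g^2 + 18.8967*g + 7.0027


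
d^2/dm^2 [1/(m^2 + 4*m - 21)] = 2*(-m^2 - 4*m + 4*(m + 2)^2 + 21)/(m^2 + 4*m - 21)^3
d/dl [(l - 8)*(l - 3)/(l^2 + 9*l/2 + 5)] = 2*(31*l^2 - 76*l - 326)/(4*l^4 + 36*l^3 + 121*l^2 + 180*l + 100)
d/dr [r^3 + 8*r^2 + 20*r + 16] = 3*r^2 + 16*r + 20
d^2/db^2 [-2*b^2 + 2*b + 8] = -4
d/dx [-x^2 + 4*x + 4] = 4 - 2*x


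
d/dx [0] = 0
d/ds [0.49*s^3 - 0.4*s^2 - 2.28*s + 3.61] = 1.47*s^2 - 0.8*s - 2.28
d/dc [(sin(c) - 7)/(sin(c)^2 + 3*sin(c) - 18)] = (14*sin(c) + cos(c)^2 + 2)*cos(c)/(sin(c)^2 + 3*sin(c) - 18)^2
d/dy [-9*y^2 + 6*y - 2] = 6 - 18*y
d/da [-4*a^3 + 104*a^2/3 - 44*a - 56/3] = -12*a^2 + 208*a/3 - 44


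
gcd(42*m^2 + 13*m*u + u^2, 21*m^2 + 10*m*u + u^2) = 7*m + u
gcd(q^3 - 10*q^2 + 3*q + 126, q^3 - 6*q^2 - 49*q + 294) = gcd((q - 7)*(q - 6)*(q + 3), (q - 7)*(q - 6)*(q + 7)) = q^2 - 13*q + 42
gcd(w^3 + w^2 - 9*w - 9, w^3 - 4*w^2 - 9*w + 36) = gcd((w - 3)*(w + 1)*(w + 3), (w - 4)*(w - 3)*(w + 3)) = w^2 - 9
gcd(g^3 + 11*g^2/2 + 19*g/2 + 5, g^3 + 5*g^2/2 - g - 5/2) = g^2 + 7*g/2 + 5/2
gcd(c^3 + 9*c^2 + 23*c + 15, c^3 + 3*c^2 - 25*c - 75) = c^2 + 8*c + 15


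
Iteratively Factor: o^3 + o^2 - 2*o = (o + 2)*(o^2 - o) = (o - 1)*(o + 2)*(o)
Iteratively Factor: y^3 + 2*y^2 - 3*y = (y + 3)*(y^2 - y) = (y - 1)*(y + 3)*(y)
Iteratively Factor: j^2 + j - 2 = (j - 1)*(j + 2)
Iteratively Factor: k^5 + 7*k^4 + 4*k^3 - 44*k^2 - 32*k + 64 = (k + 2)*(k^4 + 5*k^3 - 6*k^2 - 32*k + 32) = (k - 2)*(k + 2)*(k^3 + 7*k^2 + 8*k - 16) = (k - 2)*(k - 1)*(k + 2)*(k^2 + 8*k + 16) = (k - 2)*(k - 1)*(k + 2)*(k + 4)*(k + 4)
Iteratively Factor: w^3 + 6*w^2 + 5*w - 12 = (w + 4)*(w^2 + 2*w - 3) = (w + 3)*(w + 4)*(w - 1)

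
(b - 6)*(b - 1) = b^2 - 7*b + 6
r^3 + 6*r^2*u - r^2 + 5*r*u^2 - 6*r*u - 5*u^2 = (r - 1)*(r + u)*(r + 5*u)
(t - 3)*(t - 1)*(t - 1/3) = t^3 - 13*t^2/3 + 13*t/3 - 1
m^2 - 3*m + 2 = (m - 2)*(m - 1)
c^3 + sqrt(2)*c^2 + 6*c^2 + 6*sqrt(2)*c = c*(c + 6)*(c + sqrt(2))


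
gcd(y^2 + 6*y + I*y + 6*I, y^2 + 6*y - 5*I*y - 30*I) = y + 6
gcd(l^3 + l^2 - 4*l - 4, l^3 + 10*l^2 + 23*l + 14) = l^2 + 3*l + 2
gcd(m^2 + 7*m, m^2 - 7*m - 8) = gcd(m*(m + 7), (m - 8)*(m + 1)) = 1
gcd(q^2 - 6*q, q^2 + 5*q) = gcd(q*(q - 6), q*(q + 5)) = q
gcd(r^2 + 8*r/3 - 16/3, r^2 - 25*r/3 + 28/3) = r - 4/3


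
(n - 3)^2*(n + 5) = n^3 - n^2 - 21*n + 45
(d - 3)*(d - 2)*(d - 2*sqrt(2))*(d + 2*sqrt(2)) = d^4 - 5*d^3 - 2*d^2 + 40*d - 48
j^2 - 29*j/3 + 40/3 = (j - 8)*(j - 5/3)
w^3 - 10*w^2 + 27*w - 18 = (w - 6)*(w - 3)*(w - 1)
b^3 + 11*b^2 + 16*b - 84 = (b - 2)*(b + 6)*(b + 7)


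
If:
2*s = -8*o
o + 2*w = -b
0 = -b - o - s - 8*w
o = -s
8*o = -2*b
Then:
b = 0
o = 0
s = 0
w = 0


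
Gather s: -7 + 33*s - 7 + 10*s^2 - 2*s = 10*s^2 + 31*s - 14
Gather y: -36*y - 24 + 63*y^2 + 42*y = 63*y^2 + 6*y - 24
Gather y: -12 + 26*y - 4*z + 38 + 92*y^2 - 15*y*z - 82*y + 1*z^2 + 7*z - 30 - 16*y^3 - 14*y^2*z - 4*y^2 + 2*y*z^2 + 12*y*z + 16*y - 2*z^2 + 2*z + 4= -16*y^3 + y^2*(88 - 14*z) + y*(2*z^2 - 3*z - 40) - z^2 + 5*z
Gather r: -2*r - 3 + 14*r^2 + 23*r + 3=14*r^2 + 21*r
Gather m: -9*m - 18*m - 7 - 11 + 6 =-27*m - 12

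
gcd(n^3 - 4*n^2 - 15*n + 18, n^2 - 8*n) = 1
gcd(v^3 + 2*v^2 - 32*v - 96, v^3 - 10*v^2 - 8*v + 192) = v^2 - 2*v - 24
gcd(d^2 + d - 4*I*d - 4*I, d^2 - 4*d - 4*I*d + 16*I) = d - 4*I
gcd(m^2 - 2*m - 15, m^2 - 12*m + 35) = m - 5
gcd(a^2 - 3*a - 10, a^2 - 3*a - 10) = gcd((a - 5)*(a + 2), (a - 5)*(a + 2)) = a^2 - 3*a - 10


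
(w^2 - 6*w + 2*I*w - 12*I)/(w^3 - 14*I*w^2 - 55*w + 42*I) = (w^2 + 2*w*(-3 + I) - 12*I)/(w^3 - 14*I*w^2 - 55*w + 42*I)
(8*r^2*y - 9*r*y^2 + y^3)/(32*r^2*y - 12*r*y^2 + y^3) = (-r + y)/(-4*r + y)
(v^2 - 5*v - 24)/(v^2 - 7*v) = (v^2 - 5*v - 24)/(v*(v - 7))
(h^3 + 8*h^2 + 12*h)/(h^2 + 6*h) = h + 2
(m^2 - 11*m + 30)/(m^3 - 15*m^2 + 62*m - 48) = (m - 5)/(m^2 - 9*m + 8)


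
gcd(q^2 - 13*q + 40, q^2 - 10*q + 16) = q - 8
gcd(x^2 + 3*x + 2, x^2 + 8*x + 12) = x + 2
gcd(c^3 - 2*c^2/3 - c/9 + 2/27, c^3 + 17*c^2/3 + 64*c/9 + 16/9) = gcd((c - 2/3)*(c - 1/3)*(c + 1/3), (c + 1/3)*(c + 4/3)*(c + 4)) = c + 1/3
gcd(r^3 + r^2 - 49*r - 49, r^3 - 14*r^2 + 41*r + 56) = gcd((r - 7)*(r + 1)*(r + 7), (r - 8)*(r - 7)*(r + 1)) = r^2 - 6*r - 7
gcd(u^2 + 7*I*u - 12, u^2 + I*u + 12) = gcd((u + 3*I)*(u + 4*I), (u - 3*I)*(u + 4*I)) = u + 4*I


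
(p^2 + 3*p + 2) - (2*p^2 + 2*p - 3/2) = -p^2 + p + 7/2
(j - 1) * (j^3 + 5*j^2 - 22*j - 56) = j^4 + 4*j^3 - 27*j^2 - 34*j + 56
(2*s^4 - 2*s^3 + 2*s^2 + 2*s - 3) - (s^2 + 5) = 2*s^4 - 2*s^3 + s^2 + 2*s - 8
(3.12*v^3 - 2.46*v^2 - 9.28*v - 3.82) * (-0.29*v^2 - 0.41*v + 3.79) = -0.9048*v^5 - 0.5658*v^4 + 15.5246*v^3 - 4.4108*v^2 - 33.605*v - 14.4778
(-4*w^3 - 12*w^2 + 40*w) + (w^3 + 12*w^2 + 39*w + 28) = -3*w^3 + 79*w + 28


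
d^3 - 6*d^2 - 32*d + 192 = (d - 6)*(d - 4*sqrt(2))*(d + 4*sqrt(2))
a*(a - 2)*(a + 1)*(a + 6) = a^4 + 5*a^3 - 8*a^2 - 12*a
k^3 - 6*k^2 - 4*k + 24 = (k - 6)*(k - 2)*(k + 2)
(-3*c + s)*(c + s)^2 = -3*c^3 - 5*c^2*s - c*s^2 + s^3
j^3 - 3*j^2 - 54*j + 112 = (j - 8)*(j - 2)*(j + 7)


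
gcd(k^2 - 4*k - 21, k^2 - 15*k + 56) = k - 7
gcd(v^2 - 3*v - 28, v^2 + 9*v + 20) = v + 4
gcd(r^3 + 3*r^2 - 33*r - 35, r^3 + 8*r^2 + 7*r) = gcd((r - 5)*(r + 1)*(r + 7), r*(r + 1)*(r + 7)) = r^2 + 8*r + 7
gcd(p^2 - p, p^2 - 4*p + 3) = p - 1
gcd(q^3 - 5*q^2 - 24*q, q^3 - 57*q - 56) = q - 8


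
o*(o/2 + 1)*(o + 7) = o^3/2 + 9*o^2/2 + 7*o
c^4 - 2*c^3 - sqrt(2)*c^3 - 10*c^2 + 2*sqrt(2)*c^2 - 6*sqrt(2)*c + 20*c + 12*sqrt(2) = (c - 2)*(c - 3*sqrt(2))*(c + sqrt(2))^2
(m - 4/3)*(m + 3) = m^2 + 5*m/3 - 4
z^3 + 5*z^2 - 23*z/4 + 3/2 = (z - 1/2)^2*(z + 6)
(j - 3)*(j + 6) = j^2 + 3*j - 18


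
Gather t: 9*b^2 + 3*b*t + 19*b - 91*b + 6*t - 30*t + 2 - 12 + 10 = 9*b^2 - 72*b + t*(3*b - 24)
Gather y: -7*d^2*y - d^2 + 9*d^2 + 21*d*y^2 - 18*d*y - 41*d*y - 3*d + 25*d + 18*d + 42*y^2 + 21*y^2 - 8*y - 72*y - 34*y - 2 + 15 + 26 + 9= 8*d^2 + 40*d + y^2*(21*d + 63) + y*(-7*d^2 - 59*d - 114) + 48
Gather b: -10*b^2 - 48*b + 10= -10*b^2 - 48*b + 10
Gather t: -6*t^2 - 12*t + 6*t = -6*t^2 - 6*t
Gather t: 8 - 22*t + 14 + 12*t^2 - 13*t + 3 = 12*t^2 - 35*t + 25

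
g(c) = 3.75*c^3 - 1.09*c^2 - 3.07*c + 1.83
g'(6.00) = 388.85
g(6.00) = 754.17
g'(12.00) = 1590.77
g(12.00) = 6288.03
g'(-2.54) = 75.05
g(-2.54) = -58.86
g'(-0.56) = 1.68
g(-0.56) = 2.55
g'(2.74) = 75.42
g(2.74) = 62.38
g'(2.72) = 74.23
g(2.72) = 60.88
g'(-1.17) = 14.88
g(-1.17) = -2.08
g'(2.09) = 41.51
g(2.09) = 24.89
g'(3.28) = 110.81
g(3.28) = 112.36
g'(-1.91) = 42.13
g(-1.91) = -22.41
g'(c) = 11.25*c^2 - 2.18*c - 3.07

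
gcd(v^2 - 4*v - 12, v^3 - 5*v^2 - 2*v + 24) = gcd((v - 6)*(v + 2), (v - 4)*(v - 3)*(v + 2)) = v + 2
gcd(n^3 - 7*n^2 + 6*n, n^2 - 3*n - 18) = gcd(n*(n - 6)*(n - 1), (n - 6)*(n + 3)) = n - 6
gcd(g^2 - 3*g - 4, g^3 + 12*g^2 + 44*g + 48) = 1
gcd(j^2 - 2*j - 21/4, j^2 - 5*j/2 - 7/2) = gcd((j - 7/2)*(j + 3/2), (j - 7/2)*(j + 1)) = j - 7/2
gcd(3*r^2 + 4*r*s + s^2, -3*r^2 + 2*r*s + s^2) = 3*r + s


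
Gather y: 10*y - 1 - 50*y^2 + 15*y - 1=-50*y^2 + 25*y - 2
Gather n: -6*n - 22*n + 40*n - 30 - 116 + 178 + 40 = 12*n + 72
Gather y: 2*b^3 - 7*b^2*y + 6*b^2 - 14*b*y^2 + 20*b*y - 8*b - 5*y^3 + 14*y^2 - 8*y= 2*b^3 + 6*b^2 - 8*b - 5*y^3 + y^2*(14 - 14*b) + y*(-7*b^2 + 20*b - 8)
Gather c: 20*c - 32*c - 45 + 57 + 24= 36 - 12*c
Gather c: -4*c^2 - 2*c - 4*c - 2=-4*c^2 - 6*c - 2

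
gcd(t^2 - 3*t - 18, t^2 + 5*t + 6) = t + 3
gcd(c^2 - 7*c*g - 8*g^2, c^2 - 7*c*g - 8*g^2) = c^2 - 7*c*g - 8*g^2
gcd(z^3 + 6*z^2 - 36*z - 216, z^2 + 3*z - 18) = z + 6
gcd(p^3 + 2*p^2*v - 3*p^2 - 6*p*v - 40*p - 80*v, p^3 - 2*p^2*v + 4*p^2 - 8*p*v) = 1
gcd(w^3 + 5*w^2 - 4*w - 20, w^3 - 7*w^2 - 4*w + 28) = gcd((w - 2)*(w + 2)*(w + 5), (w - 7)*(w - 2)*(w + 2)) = w^2 - 4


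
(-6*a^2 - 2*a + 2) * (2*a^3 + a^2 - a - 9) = -12*a^5 - 10*a^4 + 8*a^3 + 58*a^2 + 16*a - 18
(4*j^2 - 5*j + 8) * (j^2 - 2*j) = 4*j^4 - 13*j^3 + 18*j^2 - 16*j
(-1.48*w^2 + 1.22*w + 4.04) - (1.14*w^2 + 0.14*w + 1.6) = -2.62*w^2 + 1.08*w + 2.44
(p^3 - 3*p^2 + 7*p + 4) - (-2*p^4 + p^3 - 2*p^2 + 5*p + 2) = 2*p^4 - p^2 + 2*p + 2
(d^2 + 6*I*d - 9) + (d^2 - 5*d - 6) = 2*d^2 - 5*d + 6*I*d - 15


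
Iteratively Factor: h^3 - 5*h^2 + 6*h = (h)*(h^2 - 5*h + 6) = h*(h - 3)*(h - 2)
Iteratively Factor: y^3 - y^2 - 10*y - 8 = (y + 2)*(y^2 - 3*y - 4) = (y - 4)*(y + 2)*(y + 1)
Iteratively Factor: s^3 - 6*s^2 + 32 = (s - 4)*(s^2 - 2*s - 8) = (s - 4)^2*(s + 2)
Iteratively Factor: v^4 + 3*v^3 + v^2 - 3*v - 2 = (v + 1)*(v^3 + 2*v^2 - v - 2) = (v + 1)*(v + 2)*(v^2 - 1) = (v - 1)*(v + 1)*(v + 2)*(v + 1)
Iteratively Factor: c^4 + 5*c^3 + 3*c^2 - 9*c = (c)*(c^3 + 5*c^2 + 3*c - 9) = c*(c + 3)*(c^2 + 2*c - 3) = c*(c - 1)*(c + 3)*(c + 3)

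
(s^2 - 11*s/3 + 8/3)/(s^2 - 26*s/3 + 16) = (s - 1)/(s - 6)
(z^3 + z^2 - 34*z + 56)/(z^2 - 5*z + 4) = (z^2 + 5*z - 14)/(z - 1)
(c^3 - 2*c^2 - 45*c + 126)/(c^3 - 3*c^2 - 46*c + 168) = (c - 3)/(c - 4)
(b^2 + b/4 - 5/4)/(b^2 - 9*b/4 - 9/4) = (-4*b^2 - b + 5)/(-4*b^2 + 9*b + 9)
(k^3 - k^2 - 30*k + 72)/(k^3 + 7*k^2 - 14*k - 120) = (k - 3)/(k + 5)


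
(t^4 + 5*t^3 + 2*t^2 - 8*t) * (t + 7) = t^5 + 12*t^4 + 37*t^3 + 6*t^2 - 56*t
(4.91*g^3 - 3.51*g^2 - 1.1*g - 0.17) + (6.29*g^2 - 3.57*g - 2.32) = 4.91*g^3 + 2.78*g^2 - 4.67*g - 2.49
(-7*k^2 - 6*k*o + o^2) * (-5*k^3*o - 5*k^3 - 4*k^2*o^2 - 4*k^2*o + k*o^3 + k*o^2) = 35*k^5*o + 35*k^5 + 58*k^4*o^2 + 58*k^4*o + 12*k^3*o^3 + 12*k^3*o^2 - 10*k^2*o^4 - 10*k^2*o^3 + k*o^5 + k*o^4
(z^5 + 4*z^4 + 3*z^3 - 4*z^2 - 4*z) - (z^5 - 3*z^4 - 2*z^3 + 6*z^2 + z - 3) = 7*z^4 + 5*z^3 - 10*z^2 - 5*z + 3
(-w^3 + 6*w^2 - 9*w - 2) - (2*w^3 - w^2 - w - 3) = -3*w^3 + 7*w^2 - 8*w + 1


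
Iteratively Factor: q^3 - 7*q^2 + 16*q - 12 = (q - 3)*(q^2 - 4*q + 4) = (q - 3)*(q - 2)*(q - 2)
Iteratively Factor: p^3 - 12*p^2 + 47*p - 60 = (p - 3)*(p^2 - 9*p + 20) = (p - 4)*(p - 3)*(p - 5)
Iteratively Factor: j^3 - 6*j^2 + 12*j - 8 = (j - 2)*(j^2 - 4*j + 4) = (j - 2)^2*(j - 2)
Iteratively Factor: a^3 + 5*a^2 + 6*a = (a + 2)*(a^2 + 3*a) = (a + 2)*(a + 3)*(a)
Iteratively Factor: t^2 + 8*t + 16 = (t + 4)*(t + 4)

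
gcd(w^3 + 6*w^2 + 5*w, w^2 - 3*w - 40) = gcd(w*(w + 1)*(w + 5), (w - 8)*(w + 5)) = w + 5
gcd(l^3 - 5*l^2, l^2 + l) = l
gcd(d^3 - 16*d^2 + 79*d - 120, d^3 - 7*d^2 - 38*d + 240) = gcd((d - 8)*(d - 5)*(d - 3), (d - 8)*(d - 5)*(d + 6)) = d^2 - 13*d + 40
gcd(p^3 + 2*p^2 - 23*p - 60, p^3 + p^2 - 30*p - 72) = p^2 + 7*p + 12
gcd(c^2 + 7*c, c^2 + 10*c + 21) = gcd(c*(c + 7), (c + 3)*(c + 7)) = c + 7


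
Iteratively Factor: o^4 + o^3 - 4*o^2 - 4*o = (o + 2)*(o^3 - o^2 - 2*o) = o*(o + 2)*(o^2 - o - 2) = o*(o + 1)*(o + 2)*(o - 2)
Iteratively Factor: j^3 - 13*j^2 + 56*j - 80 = (j - 4)*(j^2 - 9*j + 20) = (j - 4)^2*(j - 5)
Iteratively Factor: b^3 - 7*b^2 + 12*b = (b - 3)*(b^2 - 4*b) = b*(b - 3)*(b - 4)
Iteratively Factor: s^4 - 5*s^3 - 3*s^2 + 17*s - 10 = (s - 5)*(s^3 - 3*s + 2) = (s - 5)*(s + 2)*(s^2 - 2*s + 1) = (s - 5)*(s - 1)*(s + 2)*(s - 1)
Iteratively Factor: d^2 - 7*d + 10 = (d - 5)*(d - 2)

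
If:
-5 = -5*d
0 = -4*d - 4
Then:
No Solution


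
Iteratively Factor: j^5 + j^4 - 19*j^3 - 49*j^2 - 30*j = (j + 3)*(j^4 - 2*j^3 - 13*j^2 - 10*j) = (j + 1)*(j + 3)*(j^3 - 3*j^2 - 10*j) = (j - 5)*(j + 1)*(j + 3)*(j^2 + 2*j) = (j - 5)*(j + 1)*(j + 2)*(j + 3)*(j)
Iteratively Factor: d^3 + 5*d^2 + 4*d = (d + 4)*(d^2 + d) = d*(d + 4)*(d + 1)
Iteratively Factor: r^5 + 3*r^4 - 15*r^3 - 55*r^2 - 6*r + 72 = (r + 3)*(r^4 - 15*r^2 - 10*r + 24) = (r + 2)*(r + 3)*(r^3 - 2*r^2 - 11*r + 12) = (r + 2)*(r + 3)^2*(r^2 - 5*r + 4) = (r - 1)*(r + 2)*(r + 3)^2*(r - 4)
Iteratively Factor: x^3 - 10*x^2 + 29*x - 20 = (x - 4)*(x^2 - 6*x + 5) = (x - 5)*(x - 4)*(x - 1)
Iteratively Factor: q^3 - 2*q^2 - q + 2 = (q - 1)*(q^2 - q - 2) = (q - 2)*(q - 1)*(q + 1)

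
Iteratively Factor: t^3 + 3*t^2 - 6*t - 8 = (t - 2)*(t^2 + 5*t + 4) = (t - 2)*(t + 1)*(t + 4)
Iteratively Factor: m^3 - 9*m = (m)*(m^2 - 9) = m*(m + 3)*(m - 3)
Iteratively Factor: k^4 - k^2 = (k - 1)*(k^3 + k^2) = k*(k - 1)*(k^2 + k) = k*(k - 1)*(k + 1)*(k)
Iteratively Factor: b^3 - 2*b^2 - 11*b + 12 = (b - 1)*(b^2 - b - 12) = (b - 4)*(b - 1)*(b + 3)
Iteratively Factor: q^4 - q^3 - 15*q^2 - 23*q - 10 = (q + 2)*(q^3 - 3*q^2 - 9*q - 5) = (q + 1)*(q + 2)*(q^2 - 4*q - 5) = (q - 5)*(q + 1)*(q + 2)*(q + 1)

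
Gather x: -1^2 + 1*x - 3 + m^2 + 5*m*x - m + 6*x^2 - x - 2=m^2 + 5*m*x - m + 6*x^2 - 6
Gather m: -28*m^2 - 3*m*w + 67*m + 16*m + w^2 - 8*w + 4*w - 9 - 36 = -28*m^2 + m*(83 - 3*w) + w^2 - 4*w - 45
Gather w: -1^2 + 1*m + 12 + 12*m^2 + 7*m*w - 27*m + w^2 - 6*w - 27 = 12*m^2 - 26*m + w^2 + w*(7*m - 6) - 16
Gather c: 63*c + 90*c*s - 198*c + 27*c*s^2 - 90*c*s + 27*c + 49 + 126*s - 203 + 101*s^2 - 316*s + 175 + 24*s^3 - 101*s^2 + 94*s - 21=c*(27*s^2 - 108) + 24*s^3 - 96*s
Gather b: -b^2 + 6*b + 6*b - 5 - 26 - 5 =-b^2 + 12*b - 36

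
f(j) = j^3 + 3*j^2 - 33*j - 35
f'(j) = 3*j^2 + 6*j - 33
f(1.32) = -71.03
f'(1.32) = -19.85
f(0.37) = -46.75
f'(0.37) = -30.37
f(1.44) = -73.31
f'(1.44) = -18.14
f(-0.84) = -5.76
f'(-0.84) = -35.92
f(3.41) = -72.99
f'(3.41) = 22.34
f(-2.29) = 44.29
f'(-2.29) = -31.01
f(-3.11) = 66.57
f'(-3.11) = -22.64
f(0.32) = -45.22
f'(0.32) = -30.77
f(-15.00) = -2240.00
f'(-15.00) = 552.00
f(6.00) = 91.00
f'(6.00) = 111.00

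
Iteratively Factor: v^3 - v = (v + 1)*(v^2 - v) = v*(v + 1)*(v - 1)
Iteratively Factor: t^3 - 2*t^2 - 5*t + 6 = (t - 3)*(t^2 + t - 2) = (t - 3)*(t - 1)*(t + 2)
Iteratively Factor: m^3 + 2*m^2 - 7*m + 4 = (m - 1)*(m^2 + 3*m - 4) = (m - 1)^2*(m + 4)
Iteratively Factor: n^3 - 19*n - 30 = (n - 5)*(n^2 + 5*n + 6) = (n - 5)*(n + 2)*(n + 3)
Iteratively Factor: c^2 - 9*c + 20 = (c - 4)*(c - 5)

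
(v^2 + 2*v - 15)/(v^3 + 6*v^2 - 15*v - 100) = (v - 3)/(v^2 + v - 20)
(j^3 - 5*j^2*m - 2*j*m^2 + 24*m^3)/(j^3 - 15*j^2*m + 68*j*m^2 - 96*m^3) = (j + 2*m)/(j - 8*m)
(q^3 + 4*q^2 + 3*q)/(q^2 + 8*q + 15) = q*(q + 1)/(q + 5)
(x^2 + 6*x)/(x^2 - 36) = x/(x - 6)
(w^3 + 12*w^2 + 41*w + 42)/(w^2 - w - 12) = (w^2 + 9*w + 14)/(w - 4)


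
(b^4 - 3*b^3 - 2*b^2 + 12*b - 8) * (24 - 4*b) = -4*b^5 + 36*b^4 - 64*b^3 - 96*b^2 + 320*b - 192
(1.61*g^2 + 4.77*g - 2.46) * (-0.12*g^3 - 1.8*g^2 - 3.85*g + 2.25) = -0.1932*g^5 - 3.4704*g^4 - 14.4893*g^3 - 10.314*g^2 + 20.2035*g - 5.535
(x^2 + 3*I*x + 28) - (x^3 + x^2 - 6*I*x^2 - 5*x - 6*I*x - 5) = -x^3 + 6*I*x^2 + 5*x + 9*I*x + 33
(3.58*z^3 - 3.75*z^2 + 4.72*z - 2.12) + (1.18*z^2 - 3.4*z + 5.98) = 3.58*z^3 - 2.57*z^2 + 1.32*z + 3.86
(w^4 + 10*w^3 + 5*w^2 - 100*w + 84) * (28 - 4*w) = -4*w^5 - 12*w^4 + 260*w^3 + 540*w^2 - 3136*w + 2352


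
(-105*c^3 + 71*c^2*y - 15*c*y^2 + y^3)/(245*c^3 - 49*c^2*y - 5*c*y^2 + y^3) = (-3*c + y)/(7*c + y)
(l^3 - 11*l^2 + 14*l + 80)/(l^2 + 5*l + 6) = (l^2 - 13*l + 40)/(l + 3)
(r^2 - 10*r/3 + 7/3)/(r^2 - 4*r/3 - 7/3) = (r - 1)/(r + 1)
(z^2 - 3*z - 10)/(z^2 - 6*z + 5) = (z + 2)/(z - 1)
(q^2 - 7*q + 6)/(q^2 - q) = (q - 6)/q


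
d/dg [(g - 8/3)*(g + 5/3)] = 2*g - 1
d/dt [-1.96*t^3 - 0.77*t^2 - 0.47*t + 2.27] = -5.88*t^2 - 1.54*t - 0.47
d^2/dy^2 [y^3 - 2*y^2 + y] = 6*y - 4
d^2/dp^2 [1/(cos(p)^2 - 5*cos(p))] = (-(1 - cos(2*p))^2 - 75*cos(p)/4 - 27*cos(2*p)/2 + 15*cos(3*p)/4 + 81/2)/((cos(p) - 5)^3*cos(p)^3)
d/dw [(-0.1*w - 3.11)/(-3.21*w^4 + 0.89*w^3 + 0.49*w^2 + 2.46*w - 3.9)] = (-0.963*w^4 - 39.7544*w^3 + 8.3527*w^2 + 3.0478*w + 8.0406)/(10.3041*w^8 - 5.7138*w^7 - 2.3537*w^6 - 14.921*w^5 + 29.6569*w^4 - 4.5312*w^3 + 2.2296*w^2 - 19.188*w + 15.21)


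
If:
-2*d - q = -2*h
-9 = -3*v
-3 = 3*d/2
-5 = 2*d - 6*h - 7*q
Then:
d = -2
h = -27/20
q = 13/10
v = 3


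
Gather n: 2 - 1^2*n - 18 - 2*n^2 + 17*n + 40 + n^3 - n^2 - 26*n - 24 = n^3 - 3*n^2 - 10*n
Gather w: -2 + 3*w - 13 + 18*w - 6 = 21*w - 21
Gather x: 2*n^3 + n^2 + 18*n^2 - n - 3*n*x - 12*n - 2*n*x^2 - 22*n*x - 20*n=2*n^3 + 19*n^2 - 2*n*x^2 - 25*n*x - 33*n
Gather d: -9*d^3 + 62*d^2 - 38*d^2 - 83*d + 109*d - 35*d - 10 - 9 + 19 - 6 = -9*d^3 + 24*d^2 - 9*d - 6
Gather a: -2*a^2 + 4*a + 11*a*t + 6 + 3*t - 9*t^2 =-2*a^2 + a*(11*t + 4) - 9*t^2 + 3*t + 6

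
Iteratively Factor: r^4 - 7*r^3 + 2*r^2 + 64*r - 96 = (r - 2)*(r^3 - 5*r^2 - 8*r + 48) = (r - 2)*(r + 3)*(r^2 - 8*r + 16) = (r - 4)*(r - 2)*(r + 3)*(r - 4)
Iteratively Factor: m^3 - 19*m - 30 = (m - 5)*(m^2 + 5*m + 6) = (m - 5)*(m + 2)*(m + 3)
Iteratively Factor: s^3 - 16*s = (s + 4)*(s^2 - 4*s) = (s - 4)*(s + 4)*(s)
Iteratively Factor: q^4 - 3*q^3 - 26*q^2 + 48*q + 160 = (q - 5)*(q^3 + 2*q^2 - 16*q - 32) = (q - 5)*(q + 4)*(q^2 - 2*q - 8) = (q - 5)*(q + 2)*(q + 4)*(q - 4)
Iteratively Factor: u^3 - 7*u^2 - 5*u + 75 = (u + 3)*(u^2 - 10*u + 25) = (u - 5)*(u + 3)*(u - 5)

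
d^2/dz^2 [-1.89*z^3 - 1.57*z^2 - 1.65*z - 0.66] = -11.34*z - 3.14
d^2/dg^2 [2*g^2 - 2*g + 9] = 4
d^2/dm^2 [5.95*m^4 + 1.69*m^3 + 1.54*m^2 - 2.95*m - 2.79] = 71.4*m^2 + 10.14*m + 3.08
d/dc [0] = 0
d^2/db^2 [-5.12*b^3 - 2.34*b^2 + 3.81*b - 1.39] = -30.72*b - 4.68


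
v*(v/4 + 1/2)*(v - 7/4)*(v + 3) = v^4/4 + 13*v^3/16 - 11*v^2/16 - 21*v/8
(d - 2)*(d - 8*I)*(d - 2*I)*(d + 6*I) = d^4 - 2*d^3 - 4*I*d^3 + 44*d^2 + 8*I*d^2 - 88*d - 96*I*d + 192*I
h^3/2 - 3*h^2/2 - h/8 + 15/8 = (h/2 + 1/2)*(h - 5/2)*(h - 3/2)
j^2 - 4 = (j - 2)*(j + 2)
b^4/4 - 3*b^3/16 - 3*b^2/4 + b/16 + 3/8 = (b/4 + 1/4)*(b - 2)*(b - 3/4)*(b + 1)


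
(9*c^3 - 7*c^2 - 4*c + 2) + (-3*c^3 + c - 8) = 6*c^3 - 7*c^2 - 3*c - 6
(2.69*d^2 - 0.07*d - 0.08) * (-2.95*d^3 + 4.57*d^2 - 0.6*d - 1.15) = -7.9355*d^5 + 12.4998*d^4 - 1.6979*d^3 - 3.4171*d^2 + 0.1285*d + 0.092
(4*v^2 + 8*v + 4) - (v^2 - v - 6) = 3*v^2 + 9*v + 10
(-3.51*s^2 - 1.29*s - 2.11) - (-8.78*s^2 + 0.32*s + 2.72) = 5.27*s^2 - 1.61*s - 4.83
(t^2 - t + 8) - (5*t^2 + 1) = -4*t^2 - t + 7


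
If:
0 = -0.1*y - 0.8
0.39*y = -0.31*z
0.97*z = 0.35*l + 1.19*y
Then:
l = 55.09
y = -8.00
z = 10.06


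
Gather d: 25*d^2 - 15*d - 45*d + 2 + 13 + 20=25*d^2 - 60*d + 35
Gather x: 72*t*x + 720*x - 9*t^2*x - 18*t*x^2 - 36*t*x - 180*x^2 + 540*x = x^2*(-18*t - 180) + x*(-9*t^2 + 36*t + 1260)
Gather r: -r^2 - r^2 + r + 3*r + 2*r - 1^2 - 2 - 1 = -2*r^2 + 6*r - 4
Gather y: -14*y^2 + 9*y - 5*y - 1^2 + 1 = -14*y^2 + 4*y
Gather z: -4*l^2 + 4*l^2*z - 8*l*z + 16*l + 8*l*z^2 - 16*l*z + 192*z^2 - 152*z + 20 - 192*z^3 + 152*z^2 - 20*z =-4*l^2 + 16*l - 192*z^3 + z^2*(8*l + 344) + z*(4*l^2 - 24*l - 172) + 20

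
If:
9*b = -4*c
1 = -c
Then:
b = 4/9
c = -1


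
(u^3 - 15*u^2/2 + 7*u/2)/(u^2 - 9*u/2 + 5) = u*(2*u^2 - 15*u + 7)/(2*u^2 - 9*u + 10)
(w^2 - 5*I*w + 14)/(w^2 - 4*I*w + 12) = (w - 7*I)/(w - 6*I)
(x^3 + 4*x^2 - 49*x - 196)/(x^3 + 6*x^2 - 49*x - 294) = (x + 4)/(x + 6)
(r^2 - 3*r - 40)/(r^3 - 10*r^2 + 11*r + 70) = (r^2 - 3*r - 40)/(r^3 - 10*r^2 + 11*r + 70)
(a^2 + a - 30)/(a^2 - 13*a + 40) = (a + 6)/(a - 8)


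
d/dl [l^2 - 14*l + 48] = 2*l - 14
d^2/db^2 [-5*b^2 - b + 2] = -10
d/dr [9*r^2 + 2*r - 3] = 18*r + 2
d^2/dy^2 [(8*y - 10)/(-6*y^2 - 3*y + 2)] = 36*(-(4*y - 5)*(4*y + 1)^2 + 2*(4*y - 1)*(6*y^2 + 3*y - 2))/(6*y^2 + 3*y - 2)^3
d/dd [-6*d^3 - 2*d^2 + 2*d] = -18*d^2 - 4*d + 2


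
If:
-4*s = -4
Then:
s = 1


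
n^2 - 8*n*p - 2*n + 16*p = (n - 2)*(n - 8*p)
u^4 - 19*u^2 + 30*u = u*(u - 3)*(u - 2)*(u + 5)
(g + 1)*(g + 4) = g^2 + 5*g + 4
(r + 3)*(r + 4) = r^2 + 7*r + 12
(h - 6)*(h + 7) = h^2 + h - 42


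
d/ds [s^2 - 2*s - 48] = 2*s - 2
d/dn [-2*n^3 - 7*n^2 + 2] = 2*n*(-3*n - 7)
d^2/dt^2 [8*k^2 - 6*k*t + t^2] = 2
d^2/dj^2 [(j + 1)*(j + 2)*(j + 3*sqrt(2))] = 6*j + 6 + 6*sqrt(2)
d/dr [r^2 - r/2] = 2*r - 1/2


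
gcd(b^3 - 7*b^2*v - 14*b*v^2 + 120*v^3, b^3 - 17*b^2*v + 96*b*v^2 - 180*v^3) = b^2 - 11*b*v + 30*v^2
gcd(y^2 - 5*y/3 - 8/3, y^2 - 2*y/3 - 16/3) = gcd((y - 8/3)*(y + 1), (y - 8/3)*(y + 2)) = y - 8/3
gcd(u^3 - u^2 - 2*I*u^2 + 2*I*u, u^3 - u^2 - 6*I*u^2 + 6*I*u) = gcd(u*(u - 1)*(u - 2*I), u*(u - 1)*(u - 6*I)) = u^2 - u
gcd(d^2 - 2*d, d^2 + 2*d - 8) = d - 2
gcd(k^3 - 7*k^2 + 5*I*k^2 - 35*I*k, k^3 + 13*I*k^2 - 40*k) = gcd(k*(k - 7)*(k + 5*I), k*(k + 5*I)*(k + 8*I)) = k^2 + 5*I*k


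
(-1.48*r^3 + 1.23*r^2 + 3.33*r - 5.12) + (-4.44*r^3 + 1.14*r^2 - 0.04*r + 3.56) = -5.92*r^3 + 2.37*r^2 + 3.29*r - 1.56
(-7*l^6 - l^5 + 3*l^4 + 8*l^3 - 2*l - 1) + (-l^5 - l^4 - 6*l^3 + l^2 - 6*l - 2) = -7*l^6 - 2*l^5 + 2*l^4 + 2*l^3 + l^2 - 8*l - 3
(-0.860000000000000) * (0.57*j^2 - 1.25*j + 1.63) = -0.4902*j^2 + 1.075*j - 1.4018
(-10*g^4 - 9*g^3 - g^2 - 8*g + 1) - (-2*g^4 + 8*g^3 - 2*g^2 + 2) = -8*g^4 - 17*g^3 + g^2 - 8*g - 1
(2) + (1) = 3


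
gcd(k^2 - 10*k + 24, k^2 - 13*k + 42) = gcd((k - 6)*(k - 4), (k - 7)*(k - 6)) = k - 6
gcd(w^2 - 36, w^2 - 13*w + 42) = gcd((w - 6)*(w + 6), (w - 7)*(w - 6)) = w - 6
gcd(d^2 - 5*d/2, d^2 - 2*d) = d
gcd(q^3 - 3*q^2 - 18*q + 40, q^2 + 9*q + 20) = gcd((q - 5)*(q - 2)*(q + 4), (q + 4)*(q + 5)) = q + 4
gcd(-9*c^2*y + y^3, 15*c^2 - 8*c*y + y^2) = -3*c + y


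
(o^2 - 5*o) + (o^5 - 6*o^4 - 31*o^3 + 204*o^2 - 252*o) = o^5 - 6*o^4 - 31*o^3 + 205*o^2 - 257*o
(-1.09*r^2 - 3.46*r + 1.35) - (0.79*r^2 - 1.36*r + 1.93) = -1.88*r^2 - 2.1*r - 0.58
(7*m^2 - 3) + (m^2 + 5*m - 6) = 8*m^2 + 5*m - 9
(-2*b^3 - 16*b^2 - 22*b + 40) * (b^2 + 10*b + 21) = -2*b^5 - 36*b^4 - 224*b^3 - 516*b^2 - 62*b + 840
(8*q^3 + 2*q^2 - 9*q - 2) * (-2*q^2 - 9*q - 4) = -16*q^5 - 76*q^4 - 32*q^3 + 77*q^2 + 54*q + 8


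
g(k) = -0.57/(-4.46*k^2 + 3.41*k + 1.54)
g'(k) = -0.57*(8.92*k - 3.41)/(-4.46*k^2 + 3.41*k + 1.54)^2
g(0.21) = -0.28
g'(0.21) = 0.21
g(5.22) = 0.01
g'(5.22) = -0.00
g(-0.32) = 72.12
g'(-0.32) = 57155.82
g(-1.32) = 0.05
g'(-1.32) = 0.08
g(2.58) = 0.03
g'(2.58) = -0.03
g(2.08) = 0.05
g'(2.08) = -0.08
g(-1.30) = 0.05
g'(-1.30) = 0.08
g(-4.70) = 0.01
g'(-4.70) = 0.00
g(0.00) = -0.37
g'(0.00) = 0.82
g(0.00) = -0.37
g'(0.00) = 0.82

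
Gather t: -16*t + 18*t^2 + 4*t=18*t^2 - 12*t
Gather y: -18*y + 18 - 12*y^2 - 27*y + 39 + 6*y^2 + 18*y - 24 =-6*y^2 - 27*y + 33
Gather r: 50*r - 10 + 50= 50*r + 40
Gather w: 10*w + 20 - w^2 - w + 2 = -w^2 + 9*w + 22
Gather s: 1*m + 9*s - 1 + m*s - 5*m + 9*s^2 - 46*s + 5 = -4*m + 9*s^2 + s*(m - 37) + 4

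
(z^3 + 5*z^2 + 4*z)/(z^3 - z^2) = (z^2 + 5*z + 4)/(z*(z - 1))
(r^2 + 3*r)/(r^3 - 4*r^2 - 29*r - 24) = r/(r^2 - 7*r - 8)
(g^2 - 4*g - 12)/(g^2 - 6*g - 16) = (g - 6)/(g - 8)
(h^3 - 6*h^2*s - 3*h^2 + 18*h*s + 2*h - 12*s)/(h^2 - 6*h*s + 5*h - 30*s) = (h^2 - 3*h + 2)/(h + 5)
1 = 1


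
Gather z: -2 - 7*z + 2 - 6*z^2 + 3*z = -6*z^2 - 4*z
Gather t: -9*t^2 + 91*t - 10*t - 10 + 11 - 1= -9*t^2 + 81*t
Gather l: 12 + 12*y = 12*y + 12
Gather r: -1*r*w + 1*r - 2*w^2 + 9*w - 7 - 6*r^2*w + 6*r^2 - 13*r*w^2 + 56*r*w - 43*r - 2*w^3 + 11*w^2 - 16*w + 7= r^2*(6 - 6*w) + r*(-13*w^2 + 55*w - 42) - 2*w^3 + 9*w^2 - 7*w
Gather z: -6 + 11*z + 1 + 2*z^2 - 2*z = 2*z^2 + 9*z - 5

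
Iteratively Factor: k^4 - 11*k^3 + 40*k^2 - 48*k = (k - 4)*(k^3 - 7*k^2 + 12*k) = (k - 4)^2*(k^2 - 3*k) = k*(k - 4)^2*(k - 3)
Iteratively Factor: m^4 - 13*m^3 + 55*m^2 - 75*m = (m)*(m^3 - 13*m^2 + 55*m - 75) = m*(m - 3)*(m^2 - 10*m + 25) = m*(m - 5)*(m - 3)*(m - 5)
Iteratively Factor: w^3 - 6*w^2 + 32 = (w - 4)*(w^2 - 2*w - 8) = (w - 4)*(w + 2)*(w - 4)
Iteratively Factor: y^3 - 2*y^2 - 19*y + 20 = (y + 4)*(y^2 - 6*y + 5) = (y - 5)*(y + 4)*(y - 1)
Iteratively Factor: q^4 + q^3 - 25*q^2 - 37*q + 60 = (q + 4)*(q^3 - 3*q^2 - 13*q + 15) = (q - 5)*(q + 4)*(q^2 + 2*q - 3) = (q - 5)*(q - 1)*(q + 4)*(q + 3)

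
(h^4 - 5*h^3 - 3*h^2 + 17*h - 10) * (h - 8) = h^5 - 13*h^4 + 37*h^3 + 41*h^2 - 146*h + 80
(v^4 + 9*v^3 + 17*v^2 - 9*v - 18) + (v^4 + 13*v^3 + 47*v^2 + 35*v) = 2*v^4 + 22*v^3 + 64*v^2 + 26*v - 18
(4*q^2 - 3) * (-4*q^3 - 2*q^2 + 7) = -16*q^5 - 8*q^4 + 12*q^3 + 34*q^2 - 21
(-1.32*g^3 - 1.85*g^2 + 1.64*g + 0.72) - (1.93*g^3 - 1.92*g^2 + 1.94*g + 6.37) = -3.25*g^3 + 0.0699999999999998*g^2 - 0.3*g - 5.65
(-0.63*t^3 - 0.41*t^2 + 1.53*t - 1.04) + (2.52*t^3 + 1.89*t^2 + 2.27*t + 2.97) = 1.89*t^3 + 1.48*t^2 + 3.8*t + 1.93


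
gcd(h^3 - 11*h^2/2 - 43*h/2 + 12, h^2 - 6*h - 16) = h - 8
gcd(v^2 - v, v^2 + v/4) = v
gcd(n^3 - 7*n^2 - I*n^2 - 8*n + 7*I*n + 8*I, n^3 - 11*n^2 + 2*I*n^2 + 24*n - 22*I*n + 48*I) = n - 8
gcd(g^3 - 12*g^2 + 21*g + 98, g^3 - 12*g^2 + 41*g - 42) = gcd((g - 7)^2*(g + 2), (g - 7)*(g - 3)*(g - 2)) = g - 7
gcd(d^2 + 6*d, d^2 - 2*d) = d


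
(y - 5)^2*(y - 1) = y^3 - 11*y^2 + 35*y - 25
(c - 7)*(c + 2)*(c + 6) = c^3 + c^2 - 44*c - 84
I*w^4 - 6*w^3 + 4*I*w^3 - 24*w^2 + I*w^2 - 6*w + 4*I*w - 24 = (w + 4)*(w + I)*(w + 6*I)*(I*w + 1)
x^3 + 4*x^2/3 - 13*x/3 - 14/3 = (x - 2)*(x + 1)*(x + 7/3)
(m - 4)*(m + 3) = m^2 - m - 12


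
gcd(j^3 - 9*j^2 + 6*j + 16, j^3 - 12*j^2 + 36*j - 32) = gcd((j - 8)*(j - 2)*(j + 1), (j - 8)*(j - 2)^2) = j^2 - 10*j + 16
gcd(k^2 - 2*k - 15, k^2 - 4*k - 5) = k - 5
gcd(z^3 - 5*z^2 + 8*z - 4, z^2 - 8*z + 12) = z - 2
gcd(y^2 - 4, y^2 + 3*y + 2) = y + 2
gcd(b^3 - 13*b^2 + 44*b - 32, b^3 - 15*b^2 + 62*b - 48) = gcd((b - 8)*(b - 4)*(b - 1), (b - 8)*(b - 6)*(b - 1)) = b^2 - 9*b + 8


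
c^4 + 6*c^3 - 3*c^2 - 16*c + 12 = (c - 1)^2*(c + 2)*(c + 6)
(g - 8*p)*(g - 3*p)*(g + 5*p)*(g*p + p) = g^4*p - 6*g^3*p^2 + g^3*p - 31*g^2*p^3 - 6*g^2*p^2 + 120*g*p^4 - 31*g*p^3 + 120*p^4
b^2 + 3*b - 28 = (b - 4)*(b + 7)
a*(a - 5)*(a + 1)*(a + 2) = a^4 - 2*a^3 - 13*a^2 - 10*a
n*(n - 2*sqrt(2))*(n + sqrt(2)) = n^3 - sqrt(2)*n^2 - 4*n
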